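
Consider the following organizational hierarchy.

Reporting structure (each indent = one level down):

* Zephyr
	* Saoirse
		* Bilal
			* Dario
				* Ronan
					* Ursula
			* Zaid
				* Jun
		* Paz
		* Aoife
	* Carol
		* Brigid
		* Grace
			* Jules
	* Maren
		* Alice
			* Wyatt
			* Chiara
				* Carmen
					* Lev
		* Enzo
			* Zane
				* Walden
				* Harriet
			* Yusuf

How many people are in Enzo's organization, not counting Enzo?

Enzo directly manages Zane, Yusuf. Under Zane: Harriet, Walden (2). Yusuf has no reports. So Enzo's organization is 2 direct reports plus everyone under them: 3 + 1 = 4.

4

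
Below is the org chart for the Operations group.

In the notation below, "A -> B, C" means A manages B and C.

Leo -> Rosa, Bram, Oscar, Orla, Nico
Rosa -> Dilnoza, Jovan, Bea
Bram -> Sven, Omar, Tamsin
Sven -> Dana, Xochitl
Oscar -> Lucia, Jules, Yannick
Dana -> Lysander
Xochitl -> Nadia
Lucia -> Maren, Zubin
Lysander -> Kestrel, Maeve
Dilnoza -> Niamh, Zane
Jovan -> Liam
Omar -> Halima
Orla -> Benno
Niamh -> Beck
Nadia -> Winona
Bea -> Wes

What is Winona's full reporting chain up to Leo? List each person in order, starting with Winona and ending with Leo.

Winona -> Nadia -> Xochitl -> Sven -> Bram -> Leo

Winona reports to Nadia. Nadia reports to Xochitl. Xochitl reports to Sven. Sven reports to Bram. Bram reports to Leo. Leo is at the top.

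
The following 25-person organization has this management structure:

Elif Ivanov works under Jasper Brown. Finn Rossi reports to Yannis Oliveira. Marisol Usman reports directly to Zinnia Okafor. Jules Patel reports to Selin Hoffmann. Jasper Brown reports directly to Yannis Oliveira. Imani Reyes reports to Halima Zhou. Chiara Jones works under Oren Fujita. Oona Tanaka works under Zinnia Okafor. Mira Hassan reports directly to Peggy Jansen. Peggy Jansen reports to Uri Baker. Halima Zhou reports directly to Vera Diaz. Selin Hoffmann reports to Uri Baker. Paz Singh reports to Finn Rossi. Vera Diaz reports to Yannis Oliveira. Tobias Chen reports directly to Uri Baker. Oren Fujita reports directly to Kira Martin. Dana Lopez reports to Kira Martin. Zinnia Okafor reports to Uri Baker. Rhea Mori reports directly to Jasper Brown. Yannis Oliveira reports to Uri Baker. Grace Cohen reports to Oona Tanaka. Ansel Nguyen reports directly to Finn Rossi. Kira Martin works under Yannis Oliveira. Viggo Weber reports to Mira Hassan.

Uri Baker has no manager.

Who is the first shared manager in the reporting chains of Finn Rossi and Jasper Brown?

Finn Rossi's chain of managers is Yannis Oliveira, Uri Baker. Jasper Brown's chain of managers is Yannis Oliveira, Uri Baker. The first manager that appears in both chains is Yannis Oliveira.

Yannis Oliveira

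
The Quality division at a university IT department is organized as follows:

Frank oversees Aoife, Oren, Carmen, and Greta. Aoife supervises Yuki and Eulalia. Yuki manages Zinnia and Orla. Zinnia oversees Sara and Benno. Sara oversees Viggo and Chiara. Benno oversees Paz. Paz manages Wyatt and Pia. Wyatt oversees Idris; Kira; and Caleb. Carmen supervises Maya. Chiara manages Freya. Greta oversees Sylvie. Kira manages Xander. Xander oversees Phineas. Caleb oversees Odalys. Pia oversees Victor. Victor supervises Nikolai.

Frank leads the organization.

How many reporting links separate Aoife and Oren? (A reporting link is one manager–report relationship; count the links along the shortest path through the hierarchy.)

Aoife is 1 level below Frank, and Oren is 1 level below Frank (their lowest common manager). The shortest path runs up from Aoife to Frank and back down to Oren: 1 + 1 = 2 links.

2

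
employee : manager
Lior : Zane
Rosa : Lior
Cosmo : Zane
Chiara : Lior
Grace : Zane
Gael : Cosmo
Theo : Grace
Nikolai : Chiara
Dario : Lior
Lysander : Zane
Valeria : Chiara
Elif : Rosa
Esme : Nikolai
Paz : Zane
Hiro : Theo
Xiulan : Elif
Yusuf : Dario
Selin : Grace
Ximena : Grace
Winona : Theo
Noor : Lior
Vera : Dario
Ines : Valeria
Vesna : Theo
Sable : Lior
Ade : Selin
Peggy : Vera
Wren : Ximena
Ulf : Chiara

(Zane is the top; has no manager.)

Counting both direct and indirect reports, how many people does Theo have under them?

3

Theo directly manages Hiro, Winona, Vesna. Hiro has no reports. Winona has no reports. Vesna has no reports. So Theo's organization is 3 direct reports plus everyone under them: 1 + 1 + 1 = 3.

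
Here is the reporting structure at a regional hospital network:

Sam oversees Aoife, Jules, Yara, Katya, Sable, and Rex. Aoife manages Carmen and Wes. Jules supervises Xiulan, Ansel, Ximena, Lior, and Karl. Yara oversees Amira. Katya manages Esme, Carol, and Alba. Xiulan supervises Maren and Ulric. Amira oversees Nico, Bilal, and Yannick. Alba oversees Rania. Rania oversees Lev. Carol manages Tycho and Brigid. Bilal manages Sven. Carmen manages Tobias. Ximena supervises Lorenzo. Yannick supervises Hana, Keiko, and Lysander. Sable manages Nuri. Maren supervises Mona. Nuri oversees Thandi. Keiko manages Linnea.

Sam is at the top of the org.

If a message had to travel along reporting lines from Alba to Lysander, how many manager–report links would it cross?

Alba is 2 levels below Sam, and Lysander is 4 levels below Sam (their lowest common manager). The shortest path runs up from Alba to Sam and back down to Lysander: 2 + 4 = 6 links.

6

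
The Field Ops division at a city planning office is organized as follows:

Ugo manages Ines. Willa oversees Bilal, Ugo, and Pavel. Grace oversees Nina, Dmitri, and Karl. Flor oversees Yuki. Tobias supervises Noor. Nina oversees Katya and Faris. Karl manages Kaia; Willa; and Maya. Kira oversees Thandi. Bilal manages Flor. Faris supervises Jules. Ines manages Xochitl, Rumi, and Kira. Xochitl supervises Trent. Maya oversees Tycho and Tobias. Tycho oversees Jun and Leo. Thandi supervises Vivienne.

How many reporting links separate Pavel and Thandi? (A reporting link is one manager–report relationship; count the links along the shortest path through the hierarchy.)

Pavel is 1 level below Willa, and Thandi is 4 levels below Willa (their lowest common manager). The shortest path runs up from Pavel to Willa and back down to Thandi: 1 + 4 = 5 links.

5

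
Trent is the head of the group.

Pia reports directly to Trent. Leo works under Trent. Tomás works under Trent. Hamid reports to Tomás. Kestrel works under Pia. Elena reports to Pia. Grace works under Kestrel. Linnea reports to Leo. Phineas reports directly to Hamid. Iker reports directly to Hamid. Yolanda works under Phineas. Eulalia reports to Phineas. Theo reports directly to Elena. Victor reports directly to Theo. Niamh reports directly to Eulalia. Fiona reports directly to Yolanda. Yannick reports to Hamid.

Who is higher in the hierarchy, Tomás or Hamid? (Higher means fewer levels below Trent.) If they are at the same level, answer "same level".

Tomás

Tomás is 1 level below Trent; Hamid is 2. Tomás is higher.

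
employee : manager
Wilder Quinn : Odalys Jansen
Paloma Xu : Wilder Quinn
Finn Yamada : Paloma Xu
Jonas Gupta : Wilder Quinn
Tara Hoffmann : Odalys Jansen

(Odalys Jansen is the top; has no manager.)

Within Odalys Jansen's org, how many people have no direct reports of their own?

The people in Odalys Jansen's organization with no one reporting to them are Tara Hoffmann, Jonas Gupta, Finn Yamada. That is 3.

3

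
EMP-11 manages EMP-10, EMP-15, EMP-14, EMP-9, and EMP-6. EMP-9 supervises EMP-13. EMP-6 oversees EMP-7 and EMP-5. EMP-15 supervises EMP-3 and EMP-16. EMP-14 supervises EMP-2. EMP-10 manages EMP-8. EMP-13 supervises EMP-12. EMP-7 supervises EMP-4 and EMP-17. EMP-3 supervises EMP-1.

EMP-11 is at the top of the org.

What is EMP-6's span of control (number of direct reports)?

2

EMP-6 directly manages EMP-7, EMP-5. That is 2 direct reports.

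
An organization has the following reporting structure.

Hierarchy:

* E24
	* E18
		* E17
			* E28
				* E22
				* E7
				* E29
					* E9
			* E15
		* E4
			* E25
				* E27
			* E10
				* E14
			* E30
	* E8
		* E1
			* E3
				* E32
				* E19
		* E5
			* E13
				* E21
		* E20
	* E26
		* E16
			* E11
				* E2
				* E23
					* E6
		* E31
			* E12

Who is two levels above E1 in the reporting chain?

E24

E1 reports to E8, and E8 reports to E24. So E1's skip-level manager is E24.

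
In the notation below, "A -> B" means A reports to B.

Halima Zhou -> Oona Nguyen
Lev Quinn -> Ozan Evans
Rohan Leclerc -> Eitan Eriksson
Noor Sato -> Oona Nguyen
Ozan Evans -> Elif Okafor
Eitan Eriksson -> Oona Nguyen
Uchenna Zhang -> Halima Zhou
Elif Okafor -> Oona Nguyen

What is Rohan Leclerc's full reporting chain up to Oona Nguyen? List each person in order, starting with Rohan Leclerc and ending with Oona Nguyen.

Rohan Leclerc reports to Eitan Eriksson. Eitan Eriksson reports to Oona Nguyen. Oona Nguyen is at the top.

Rohan Leclerc -> Eitan Eriksson -> Oona Nguyen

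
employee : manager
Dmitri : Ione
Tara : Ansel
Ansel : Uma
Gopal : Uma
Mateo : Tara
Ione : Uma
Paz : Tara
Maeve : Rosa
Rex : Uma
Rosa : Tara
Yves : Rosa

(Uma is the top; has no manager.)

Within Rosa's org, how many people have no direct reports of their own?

The people in Rosa's organization with no one reporting to them are Yves, Maeve. That is 2.

2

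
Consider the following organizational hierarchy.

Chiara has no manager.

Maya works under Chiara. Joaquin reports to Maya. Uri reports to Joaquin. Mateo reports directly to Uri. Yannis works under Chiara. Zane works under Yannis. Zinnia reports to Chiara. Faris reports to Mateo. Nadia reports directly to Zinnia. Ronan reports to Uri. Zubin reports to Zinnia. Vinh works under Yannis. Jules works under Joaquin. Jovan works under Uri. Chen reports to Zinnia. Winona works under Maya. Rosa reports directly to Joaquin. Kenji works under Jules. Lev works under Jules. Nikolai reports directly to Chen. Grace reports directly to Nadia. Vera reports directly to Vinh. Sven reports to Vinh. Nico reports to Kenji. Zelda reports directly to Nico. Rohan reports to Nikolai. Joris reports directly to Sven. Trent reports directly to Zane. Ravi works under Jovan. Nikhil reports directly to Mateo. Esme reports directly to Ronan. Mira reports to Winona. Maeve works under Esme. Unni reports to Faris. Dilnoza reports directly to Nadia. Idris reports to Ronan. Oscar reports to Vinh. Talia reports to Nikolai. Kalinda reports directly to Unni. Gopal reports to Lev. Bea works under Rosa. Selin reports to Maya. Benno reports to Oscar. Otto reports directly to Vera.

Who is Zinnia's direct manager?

Zinnia reports directly to Chiara.

Chiara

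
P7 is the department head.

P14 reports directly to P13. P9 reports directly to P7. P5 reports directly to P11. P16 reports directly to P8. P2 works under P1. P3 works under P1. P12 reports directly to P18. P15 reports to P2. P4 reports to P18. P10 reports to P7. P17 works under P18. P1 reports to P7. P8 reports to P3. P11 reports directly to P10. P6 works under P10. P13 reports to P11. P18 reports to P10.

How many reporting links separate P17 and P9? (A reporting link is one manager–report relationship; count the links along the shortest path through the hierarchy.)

4

P17 is 3 levels below P7, and P9 is 1 level below P7 (their lowest common manager). The shortest path runs up from P17 to P7 and back down to P9: 3 + 1 = 4 links.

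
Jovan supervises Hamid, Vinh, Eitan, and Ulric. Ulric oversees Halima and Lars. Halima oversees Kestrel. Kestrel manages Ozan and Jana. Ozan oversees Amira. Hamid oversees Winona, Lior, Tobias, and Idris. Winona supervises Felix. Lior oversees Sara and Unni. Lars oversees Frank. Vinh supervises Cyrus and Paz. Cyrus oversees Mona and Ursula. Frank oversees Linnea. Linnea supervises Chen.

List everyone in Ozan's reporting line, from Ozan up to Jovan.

Ozan reports to Kestrel. Kestrel reports to Halima. Halima reports to Ulric. Ulric reports to Jovan. Jovan is at the top.

Ozan -> Kestrel -> Halima -> Ulric -> Jovan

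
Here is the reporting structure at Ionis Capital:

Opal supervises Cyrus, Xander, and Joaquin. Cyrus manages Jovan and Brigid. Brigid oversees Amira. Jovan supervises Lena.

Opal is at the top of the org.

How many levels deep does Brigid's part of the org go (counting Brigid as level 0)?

1

The longest chain under Brigid runs Brigid → Amira, which is 1 level below Brigid.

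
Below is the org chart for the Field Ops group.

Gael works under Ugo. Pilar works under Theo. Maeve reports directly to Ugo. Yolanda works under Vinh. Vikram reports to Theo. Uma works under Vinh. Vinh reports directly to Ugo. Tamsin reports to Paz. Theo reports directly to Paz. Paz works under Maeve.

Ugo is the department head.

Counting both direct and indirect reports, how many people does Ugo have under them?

10

Ugo directly manages Maeve, Vinh, Gael. Under Maeve: Paz, Tamsin, Theo, Pilar, Vikram (5). Under Vinh: Yolanda, Uma (2). Gael has no reports. So Ugo's organization is 3 direct reports plus everyone under them: 6 + 3 + 1 = 10.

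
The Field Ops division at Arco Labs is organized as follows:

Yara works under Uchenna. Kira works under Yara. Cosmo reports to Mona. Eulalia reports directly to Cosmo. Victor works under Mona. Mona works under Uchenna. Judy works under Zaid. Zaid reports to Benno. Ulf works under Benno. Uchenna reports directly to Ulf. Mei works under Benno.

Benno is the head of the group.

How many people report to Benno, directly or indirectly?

11

Benno directly manages Zaid, Ulf, Mei. Under Zaid: Judy (1). Under Ulf: Uchenna, Yara, Kira, Mona, Victor, Cosmo, Eulalia (7). Mei has no reports. So Benno's organization is 3 direct reports plus everyone under them: 2 + 8 + 1 = 11.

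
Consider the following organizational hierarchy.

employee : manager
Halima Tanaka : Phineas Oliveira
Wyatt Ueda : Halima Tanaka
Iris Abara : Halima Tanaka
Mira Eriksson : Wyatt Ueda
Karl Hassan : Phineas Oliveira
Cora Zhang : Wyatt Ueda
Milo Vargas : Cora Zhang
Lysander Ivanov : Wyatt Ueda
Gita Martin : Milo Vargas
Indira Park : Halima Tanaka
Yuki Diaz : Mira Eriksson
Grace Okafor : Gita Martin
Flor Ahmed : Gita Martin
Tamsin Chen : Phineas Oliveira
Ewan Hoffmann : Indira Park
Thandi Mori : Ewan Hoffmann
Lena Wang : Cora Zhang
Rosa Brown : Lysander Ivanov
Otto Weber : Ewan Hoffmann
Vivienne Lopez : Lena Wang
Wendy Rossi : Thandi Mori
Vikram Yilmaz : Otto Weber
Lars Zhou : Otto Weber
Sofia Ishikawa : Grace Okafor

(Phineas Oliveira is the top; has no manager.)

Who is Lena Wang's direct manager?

Lena Wang reports directly to Cora Zhang.

Cora Zhang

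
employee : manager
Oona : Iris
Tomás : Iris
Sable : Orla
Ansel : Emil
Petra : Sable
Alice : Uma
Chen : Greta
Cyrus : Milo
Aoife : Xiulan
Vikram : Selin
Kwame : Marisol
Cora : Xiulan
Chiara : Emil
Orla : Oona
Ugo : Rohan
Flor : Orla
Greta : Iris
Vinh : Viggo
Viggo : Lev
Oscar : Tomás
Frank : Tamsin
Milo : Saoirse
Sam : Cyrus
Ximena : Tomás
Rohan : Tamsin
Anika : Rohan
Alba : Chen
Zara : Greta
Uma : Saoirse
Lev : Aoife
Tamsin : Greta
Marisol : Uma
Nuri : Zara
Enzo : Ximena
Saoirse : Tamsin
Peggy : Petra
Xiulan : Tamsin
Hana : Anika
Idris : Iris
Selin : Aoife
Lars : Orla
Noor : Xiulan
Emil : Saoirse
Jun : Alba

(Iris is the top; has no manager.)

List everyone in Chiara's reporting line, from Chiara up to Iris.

Chiara reports to Emil. Emil reports to Saoirse. Saoirse reports to Tamsin. Tamsin reports to Greta. Greta reports to Iris. Iris is at the top.

Chiara -> Emil -> Saoirse -> Tamsin -> Greta -> Iris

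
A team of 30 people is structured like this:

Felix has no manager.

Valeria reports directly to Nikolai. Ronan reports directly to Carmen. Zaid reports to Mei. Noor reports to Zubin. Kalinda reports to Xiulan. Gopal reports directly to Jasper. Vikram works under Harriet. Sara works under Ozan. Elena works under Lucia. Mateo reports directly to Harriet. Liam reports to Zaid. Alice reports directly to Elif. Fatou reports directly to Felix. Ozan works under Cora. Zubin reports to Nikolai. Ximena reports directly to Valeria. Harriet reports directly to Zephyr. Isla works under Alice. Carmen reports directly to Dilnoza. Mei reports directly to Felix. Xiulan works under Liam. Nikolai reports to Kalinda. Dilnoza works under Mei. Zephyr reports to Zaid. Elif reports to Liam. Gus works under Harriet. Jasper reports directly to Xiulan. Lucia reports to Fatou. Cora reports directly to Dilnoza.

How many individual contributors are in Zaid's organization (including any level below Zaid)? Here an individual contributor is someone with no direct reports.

The people in Zaid's organization with no one reporting to them are Vikram, Gus, Mateo, Isla, Gopal, Ximena, Noor. That is 7.

7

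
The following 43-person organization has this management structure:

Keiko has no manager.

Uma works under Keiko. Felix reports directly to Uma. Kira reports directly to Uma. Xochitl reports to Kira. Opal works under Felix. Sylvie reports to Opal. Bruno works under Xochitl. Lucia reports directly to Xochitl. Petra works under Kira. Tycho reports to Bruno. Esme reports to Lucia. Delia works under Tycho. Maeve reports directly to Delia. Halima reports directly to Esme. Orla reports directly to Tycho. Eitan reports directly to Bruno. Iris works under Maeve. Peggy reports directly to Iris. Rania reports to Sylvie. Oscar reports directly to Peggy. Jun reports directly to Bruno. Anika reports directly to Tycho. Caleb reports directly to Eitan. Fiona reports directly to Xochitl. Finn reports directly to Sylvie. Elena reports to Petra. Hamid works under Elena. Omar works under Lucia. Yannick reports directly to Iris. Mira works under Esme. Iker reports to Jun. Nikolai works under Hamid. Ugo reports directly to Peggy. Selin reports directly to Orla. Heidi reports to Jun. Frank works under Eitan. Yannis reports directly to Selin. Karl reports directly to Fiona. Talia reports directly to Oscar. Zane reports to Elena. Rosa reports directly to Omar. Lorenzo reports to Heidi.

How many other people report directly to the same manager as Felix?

Felix reports to Uma. Uma's other direct reports are Kira — 1 peer.

1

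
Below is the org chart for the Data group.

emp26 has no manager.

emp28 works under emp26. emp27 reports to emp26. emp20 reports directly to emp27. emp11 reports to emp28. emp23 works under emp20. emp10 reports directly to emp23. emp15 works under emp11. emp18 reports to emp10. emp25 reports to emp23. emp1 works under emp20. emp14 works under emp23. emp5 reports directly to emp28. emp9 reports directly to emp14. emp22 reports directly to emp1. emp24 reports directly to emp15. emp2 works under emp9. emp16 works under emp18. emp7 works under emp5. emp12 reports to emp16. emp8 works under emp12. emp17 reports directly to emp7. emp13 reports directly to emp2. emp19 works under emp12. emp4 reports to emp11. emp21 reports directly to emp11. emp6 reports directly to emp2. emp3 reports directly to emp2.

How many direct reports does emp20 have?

2

emp20 directly manages emp23, emp1. That is 2 direct reports.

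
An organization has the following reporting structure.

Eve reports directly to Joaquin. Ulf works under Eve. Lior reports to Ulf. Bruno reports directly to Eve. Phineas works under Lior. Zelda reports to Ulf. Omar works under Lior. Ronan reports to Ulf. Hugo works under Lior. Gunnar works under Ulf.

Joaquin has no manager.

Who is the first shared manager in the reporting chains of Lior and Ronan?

Ulf

Lior's chain of managers is Ulf, Eve, Joaquin. Ronan's chain of managers is Ulf, Eve, Joaquin. The first manager that appears in both chains is Ulf.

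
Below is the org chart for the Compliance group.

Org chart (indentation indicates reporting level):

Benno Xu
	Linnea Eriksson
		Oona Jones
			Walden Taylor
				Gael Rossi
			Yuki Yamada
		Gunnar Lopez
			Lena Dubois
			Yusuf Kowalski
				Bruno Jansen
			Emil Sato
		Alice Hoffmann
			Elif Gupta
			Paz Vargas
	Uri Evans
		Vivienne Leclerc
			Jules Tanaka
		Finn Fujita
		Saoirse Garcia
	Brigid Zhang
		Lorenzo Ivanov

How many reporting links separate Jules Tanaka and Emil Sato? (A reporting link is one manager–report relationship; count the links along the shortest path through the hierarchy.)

Jules Tanaka is 3 levels below Benno Xu, and Emil Sato is 3 levels below Benno Xu (their lowest common manager). The shortest path runs up from Jules Tanaka to Benno Xu and back down to Emil Sato: 3 + 3 = 6 links.

6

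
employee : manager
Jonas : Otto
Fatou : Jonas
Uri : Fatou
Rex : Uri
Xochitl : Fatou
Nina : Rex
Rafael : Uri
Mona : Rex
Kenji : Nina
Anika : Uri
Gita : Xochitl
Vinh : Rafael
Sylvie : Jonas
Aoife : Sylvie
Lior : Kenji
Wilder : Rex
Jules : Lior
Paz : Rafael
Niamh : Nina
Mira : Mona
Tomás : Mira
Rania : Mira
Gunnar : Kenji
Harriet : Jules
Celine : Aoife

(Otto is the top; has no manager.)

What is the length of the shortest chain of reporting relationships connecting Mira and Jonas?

Mira is in Jonas's organization: the chain from Mira up to Jonas is Mira → Mona → Rex → Uri → Fatou → Jonas, which is 5 links.

5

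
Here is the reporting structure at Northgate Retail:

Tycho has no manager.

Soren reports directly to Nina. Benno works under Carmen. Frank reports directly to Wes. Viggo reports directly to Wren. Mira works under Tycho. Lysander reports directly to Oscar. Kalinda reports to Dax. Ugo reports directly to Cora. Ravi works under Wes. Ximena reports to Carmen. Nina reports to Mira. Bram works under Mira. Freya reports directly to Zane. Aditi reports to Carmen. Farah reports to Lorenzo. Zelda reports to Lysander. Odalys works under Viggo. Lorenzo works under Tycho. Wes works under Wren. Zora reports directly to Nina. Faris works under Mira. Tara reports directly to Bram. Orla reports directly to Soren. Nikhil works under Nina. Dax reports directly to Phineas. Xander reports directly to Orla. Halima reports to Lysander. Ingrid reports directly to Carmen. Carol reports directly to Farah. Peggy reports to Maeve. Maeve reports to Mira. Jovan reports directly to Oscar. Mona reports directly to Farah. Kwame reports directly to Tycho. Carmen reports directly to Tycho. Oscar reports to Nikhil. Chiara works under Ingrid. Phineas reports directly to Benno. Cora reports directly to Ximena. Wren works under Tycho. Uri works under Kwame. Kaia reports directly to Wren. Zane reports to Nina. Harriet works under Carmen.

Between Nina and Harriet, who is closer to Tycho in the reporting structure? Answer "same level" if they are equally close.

Both Nina and Harriet are 2 levels below Tycho.

same level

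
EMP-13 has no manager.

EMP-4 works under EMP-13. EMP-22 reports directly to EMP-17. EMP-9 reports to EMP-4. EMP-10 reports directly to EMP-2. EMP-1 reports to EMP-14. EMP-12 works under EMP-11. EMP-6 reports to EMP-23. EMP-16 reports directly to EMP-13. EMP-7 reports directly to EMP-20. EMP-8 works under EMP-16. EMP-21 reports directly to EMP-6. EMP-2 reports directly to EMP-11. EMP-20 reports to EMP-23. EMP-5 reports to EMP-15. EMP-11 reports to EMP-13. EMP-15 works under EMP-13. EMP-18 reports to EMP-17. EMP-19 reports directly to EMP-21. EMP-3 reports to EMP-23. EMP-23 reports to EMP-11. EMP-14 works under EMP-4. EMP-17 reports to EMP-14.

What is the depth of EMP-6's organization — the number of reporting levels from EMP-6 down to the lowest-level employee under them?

The longest chain under EMP-6 runs EMP-6 → EMP-21 → EMP-19, which is 2 levels below EMP-6.

2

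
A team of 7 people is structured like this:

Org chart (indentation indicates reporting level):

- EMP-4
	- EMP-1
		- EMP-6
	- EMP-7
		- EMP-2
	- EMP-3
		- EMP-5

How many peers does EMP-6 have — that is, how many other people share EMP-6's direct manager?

0

EMP-6 reports to EMP-1, and EMP-1 has no other direct reports. EMP-6 has 0 peers.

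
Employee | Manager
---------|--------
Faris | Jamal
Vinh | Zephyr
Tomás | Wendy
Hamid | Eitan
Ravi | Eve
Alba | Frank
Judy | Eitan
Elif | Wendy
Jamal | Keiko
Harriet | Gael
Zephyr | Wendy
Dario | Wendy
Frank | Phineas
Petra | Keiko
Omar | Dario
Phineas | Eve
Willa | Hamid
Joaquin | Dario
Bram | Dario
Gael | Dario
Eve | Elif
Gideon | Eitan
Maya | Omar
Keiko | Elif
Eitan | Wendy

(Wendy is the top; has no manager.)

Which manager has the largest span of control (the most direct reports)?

Wendy

Direct-report counts: Wendy has 5; Dario has 4; Gael has 1; Omar has 1; Elif has 2; Keiko has 2; Jamal has 1; Eve has 2; Phineas has 1; Frank has 1; Eitan has 3; Hamid has 1; Zephyr has 1. The largest is 5, held by Wendy.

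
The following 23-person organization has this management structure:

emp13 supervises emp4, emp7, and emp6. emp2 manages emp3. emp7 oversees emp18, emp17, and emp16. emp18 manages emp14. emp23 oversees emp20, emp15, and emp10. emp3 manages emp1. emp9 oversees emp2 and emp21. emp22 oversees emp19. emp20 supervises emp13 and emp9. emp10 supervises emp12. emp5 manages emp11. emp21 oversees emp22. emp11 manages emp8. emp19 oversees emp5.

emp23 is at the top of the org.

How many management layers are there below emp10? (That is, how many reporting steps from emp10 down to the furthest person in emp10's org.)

1

The longest chain under emp10 runs emp10 → emp12, which is 1 level below emp10.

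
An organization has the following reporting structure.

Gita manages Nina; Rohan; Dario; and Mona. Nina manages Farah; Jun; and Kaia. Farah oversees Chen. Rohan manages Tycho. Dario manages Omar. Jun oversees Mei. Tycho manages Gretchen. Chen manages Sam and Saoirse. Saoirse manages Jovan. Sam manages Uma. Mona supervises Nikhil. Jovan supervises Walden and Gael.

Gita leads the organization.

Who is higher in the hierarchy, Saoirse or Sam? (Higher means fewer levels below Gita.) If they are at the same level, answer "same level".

Both Saoirse and Sam are 4 levels below Gita.

same level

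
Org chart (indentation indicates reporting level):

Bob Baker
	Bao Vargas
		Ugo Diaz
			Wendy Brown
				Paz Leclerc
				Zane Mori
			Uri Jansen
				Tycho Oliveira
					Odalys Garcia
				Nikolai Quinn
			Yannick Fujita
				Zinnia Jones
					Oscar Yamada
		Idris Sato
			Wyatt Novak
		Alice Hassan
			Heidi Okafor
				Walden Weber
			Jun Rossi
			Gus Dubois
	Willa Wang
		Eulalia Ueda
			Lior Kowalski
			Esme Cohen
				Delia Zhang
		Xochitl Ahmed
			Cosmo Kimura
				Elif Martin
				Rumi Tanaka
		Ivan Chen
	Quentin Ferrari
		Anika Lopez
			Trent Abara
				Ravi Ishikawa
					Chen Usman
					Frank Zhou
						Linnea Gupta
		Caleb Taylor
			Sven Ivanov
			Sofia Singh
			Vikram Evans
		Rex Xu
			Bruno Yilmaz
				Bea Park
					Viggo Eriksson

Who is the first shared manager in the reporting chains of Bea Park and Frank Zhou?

Quentin Ferrari

Bea Park's chain of managers is Bruno Yilmaz, Rex Xu, Quentin Ferrari, Bob Baker. Frank Zhou's chain of managers is Ravi Ishikawa, Trent Abara, Anika Lopez, Quentin Ferrari, Bob Baker. The first manager that appears in both chains is Quentin Ferrari.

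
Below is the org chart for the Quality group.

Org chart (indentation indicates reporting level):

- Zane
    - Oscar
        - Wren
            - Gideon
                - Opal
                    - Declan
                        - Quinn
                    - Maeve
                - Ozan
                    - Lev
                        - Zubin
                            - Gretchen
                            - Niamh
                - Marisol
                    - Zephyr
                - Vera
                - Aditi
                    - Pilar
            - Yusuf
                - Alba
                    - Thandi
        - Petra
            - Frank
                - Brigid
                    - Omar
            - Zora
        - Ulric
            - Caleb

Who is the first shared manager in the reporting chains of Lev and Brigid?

Oscar

Lev's chain of managers is Ozan, Gideon, Wren, Oscar, Zane. Brigid's chain of managers is Frank, Petra, Oscar, Zane. The first manager that appears in both chains is Oscar.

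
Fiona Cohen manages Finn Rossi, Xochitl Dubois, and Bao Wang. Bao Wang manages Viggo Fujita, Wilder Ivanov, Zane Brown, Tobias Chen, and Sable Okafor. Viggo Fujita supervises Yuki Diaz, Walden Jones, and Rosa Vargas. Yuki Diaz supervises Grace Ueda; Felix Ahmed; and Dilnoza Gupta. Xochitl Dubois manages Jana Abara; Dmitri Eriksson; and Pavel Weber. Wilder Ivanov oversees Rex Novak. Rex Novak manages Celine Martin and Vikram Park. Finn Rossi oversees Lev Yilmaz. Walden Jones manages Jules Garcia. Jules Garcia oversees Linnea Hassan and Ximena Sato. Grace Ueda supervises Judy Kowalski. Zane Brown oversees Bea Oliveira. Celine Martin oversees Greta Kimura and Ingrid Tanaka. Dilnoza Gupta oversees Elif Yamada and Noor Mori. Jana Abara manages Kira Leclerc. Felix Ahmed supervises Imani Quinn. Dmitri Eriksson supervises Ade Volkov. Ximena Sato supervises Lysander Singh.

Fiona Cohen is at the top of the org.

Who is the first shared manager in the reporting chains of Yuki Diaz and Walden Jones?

Yuki Diaz's chain of managers is Viggo Fujita, Bao Wang, Fiona Cohen. Walden Jones's chain of managers is Viggo Fujita, Bao Wang, Fiona Cohen. The first manager that appears in both chains is Viggo Fujita.

Viggo Fujita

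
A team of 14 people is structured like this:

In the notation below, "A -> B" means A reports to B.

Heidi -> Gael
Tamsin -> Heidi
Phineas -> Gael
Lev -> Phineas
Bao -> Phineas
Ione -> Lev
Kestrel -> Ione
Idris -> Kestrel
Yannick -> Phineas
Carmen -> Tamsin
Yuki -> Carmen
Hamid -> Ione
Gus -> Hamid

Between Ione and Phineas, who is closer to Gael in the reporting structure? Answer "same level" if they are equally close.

Phineas

Ione is 3 levels below Gael; Phineas is 1. Phineas is higher.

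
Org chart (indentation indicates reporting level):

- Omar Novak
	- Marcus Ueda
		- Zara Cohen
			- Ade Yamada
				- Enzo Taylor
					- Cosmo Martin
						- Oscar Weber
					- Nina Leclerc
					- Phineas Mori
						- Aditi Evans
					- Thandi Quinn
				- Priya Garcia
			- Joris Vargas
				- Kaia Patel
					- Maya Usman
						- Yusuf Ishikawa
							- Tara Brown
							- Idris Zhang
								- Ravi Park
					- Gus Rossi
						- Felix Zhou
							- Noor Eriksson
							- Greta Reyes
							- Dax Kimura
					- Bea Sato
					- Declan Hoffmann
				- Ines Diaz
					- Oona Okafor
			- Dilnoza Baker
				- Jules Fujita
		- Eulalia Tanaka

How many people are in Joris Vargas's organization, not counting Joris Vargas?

15

Joris Vargas directly manages Kaia Patel, Ines Diaz. Under Kaia Patel: Declan Hoffmann, Bea Sato, Gus Rossi, Felix Zhou, Dax Kimura, Greta Reyes, Noor Eriksson, Maya Usman, Yusuf Ishikawa, Idris Zhang, Ravi Park, Tara Brown (12). Under Ines Diaz: Oona Okafor (1). So Joris Vargas's organization is 2 direct reports plus everyone under them: 13 + 2 = 15.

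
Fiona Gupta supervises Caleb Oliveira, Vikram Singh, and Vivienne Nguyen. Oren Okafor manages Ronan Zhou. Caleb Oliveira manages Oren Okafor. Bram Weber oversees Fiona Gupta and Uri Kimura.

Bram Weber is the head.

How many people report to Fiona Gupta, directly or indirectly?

5

Fiona Gupta directly manages Caleb Oliveira, Vivienne Nguyen, Vikram Singh. Under Caleb Oliveira: Oren Okafor, Ronan Zhou (2). Vivienne Nguyen has no reports. Vikram Singh has no reports. So Fiona Gupta's organization is 3 direct reports plus everyone under them: 3 + 1 + 1 = 5.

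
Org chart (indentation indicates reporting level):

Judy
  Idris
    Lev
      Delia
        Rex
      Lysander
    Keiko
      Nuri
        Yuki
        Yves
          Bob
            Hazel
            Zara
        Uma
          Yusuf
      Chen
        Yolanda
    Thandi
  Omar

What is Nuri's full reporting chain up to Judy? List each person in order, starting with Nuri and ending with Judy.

Nuri -> Keiko -> Idris -> Judy

Nuri reports to Keiko. Keiko reports to Idris. Idris reports to Judy. Judy is at the top.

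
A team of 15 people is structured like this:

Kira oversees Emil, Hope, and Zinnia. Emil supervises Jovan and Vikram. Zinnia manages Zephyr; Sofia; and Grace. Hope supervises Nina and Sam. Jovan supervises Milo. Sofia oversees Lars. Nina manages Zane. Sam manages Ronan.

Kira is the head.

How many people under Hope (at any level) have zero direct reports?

The people in Hope's organization with no one reporting to them are Ronan, Zane. That is 2.

2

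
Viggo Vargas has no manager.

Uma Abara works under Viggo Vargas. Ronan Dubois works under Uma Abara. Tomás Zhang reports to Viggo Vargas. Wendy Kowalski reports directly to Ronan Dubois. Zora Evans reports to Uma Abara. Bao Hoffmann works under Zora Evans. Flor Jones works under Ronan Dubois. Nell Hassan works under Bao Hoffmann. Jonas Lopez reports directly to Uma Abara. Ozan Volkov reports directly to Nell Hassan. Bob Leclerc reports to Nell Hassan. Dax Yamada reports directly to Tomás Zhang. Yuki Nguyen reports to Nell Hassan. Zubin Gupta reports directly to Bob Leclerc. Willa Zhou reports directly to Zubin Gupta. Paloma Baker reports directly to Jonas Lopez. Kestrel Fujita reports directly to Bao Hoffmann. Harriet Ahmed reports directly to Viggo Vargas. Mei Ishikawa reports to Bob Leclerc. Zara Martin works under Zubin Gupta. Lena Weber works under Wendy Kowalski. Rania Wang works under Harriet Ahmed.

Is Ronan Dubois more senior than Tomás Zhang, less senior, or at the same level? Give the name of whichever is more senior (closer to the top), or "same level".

Ronan Dubois is 2 levels below Viggo Vargas; Tomás Zhang is 1. Tomás Zhang is higher.

Tomás Zhang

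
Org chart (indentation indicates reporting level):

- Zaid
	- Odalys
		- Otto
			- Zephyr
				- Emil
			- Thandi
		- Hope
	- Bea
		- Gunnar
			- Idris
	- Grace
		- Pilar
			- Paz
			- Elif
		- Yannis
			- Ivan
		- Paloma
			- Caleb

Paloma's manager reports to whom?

Paloma reports to Grace, and Grace reports to Zaid. So Paloma's skip-level manager is Zaid.

Zaid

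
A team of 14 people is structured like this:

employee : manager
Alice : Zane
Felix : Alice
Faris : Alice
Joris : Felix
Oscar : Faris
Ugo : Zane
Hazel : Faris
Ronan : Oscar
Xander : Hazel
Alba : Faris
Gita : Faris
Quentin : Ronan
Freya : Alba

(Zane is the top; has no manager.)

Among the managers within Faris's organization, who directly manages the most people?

Direct-report counts within Faris's organization: Faris has 4; Alba has 1; Hazel has 1; Oscar has 1; Ronan has 1. The largest is 4, held by Faris.

Faris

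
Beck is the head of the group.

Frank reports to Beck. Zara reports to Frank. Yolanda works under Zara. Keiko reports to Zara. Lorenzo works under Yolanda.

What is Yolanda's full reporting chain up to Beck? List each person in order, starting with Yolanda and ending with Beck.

Yolanda reports to Zara. Zara reports to Frank. Frank reports to Beck. Beck is at the top.

Yolanda -> Zara -> Frank -> Beck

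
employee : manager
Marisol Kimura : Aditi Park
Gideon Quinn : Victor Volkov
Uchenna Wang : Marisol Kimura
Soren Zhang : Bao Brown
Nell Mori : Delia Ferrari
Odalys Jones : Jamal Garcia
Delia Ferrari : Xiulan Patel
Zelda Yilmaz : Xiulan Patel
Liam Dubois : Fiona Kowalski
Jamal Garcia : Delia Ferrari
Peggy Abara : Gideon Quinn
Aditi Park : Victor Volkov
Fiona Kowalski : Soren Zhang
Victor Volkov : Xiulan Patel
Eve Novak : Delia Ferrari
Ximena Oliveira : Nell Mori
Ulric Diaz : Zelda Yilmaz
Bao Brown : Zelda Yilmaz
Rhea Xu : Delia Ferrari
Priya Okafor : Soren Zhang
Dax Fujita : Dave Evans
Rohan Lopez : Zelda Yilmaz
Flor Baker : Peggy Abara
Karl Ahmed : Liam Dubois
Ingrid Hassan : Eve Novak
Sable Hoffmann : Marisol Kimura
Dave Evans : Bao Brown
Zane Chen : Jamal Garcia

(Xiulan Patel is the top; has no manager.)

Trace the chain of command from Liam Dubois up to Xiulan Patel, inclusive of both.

Liam Dubois reports to Fiona Kowalski. Fiona Kowalski reports to Soren Zhang. Soren Zhang reports to Bao Brown. Bao Brown reports to Zelda Yilmaz. Zelda Yilmaz reports to Xiulan Patel. Xiulan Patel is at the top.

Liam Dubois -> Fiona Kowalski -> Soren Zhang -> Bao Brown -> Zelda Yilmaz -> Xiulan Patel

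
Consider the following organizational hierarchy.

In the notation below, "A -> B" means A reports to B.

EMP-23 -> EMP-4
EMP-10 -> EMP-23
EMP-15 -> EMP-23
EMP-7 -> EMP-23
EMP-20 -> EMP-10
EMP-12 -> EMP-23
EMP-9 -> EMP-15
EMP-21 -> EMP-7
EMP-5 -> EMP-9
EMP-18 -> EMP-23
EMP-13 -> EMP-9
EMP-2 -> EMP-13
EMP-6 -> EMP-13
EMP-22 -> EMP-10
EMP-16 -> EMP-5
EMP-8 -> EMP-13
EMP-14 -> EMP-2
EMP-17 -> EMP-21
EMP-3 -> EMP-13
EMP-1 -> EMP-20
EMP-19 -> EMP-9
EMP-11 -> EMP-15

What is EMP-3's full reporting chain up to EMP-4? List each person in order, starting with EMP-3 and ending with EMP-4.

EMP-3 -> EMP-13 -> EMP-9 -> EMP-15 -> EMP-23 -> EMP-4

EMP-3 reports to EMP-13. EMP-13 reports to EMP-9. EMP-9 reports to EMP-15. EMP-15 reports to EMP-23. EMP-23 reports to EMP-4. EMP-4 is at the top.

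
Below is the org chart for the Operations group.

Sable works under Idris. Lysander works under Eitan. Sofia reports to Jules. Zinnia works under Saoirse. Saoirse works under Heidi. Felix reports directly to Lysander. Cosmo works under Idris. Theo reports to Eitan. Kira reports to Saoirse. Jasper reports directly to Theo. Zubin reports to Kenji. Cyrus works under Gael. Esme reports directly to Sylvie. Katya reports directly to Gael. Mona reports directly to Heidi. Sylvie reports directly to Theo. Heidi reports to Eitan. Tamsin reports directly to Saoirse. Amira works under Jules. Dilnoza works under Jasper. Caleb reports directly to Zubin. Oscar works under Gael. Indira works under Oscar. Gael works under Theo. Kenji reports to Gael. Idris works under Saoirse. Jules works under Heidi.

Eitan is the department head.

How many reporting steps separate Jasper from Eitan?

Chain from Jasper up to Eitan: Jasper → Theo → Eitan. That is 2 steps up, so Jasper is 2 levels below Eitan.

2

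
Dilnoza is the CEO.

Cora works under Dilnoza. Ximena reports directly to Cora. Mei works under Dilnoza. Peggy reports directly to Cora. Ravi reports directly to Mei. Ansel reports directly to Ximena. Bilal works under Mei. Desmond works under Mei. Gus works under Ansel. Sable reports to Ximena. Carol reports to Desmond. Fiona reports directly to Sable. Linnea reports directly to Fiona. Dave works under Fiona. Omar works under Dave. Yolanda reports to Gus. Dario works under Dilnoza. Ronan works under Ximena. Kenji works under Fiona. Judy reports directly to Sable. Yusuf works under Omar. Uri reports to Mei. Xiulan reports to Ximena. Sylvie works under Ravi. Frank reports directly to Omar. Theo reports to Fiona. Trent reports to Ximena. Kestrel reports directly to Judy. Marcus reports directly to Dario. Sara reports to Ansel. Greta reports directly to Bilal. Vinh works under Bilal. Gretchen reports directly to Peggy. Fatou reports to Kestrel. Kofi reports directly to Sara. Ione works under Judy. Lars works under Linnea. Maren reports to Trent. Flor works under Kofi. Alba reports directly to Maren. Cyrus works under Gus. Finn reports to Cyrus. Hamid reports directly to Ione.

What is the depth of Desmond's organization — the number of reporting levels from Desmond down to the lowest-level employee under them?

1

The longest chain under Desmond runs Desmond → Carol, which is 1 level below Desmond.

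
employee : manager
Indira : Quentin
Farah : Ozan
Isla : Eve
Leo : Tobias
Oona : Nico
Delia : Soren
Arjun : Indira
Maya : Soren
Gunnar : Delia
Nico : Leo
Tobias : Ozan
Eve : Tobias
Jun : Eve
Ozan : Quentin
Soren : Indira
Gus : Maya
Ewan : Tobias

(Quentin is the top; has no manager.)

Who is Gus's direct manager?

Maya

Gus reports directly to Maya.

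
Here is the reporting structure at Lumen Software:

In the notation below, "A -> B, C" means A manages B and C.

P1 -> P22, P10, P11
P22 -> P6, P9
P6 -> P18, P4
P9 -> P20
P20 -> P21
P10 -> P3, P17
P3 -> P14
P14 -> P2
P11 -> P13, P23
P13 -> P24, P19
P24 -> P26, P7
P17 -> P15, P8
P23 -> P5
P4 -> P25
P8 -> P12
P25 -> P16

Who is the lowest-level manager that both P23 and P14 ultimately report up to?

P23's chain of managers is P11, P1. P14's chain of managers is P3, P10, P1. The first manager that appears in both chains is P1.

P1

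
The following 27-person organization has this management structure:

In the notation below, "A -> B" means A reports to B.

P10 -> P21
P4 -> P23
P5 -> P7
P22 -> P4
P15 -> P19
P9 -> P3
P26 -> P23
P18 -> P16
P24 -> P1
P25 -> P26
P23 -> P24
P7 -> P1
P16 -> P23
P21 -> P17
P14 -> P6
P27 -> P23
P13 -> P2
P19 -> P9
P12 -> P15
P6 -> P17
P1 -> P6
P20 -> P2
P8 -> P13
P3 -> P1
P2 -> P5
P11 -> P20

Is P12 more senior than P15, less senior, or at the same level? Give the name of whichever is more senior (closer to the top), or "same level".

P12 is 7 levels below P17; P15 is 6. P15 is higher.

P15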